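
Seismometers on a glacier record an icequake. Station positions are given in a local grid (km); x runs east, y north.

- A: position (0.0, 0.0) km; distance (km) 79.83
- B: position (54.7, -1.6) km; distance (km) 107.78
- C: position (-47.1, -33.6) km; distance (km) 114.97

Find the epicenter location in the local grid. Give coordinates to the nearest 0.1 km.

-18.3 km east, 77.7 km north

Circle about each station: x² + y² = 79.83²; (x − 54.7)² + (y + 1.6)² = 107.78²; (x + 47.1)² + (y + 33.6)² = 114.97².
Subtracting the A equation from the B and C equations removes the quadratic terms:
109.4 x − 3.2 y = -2249.05
-94.2 x − 67.2 y = -3497.90
Solving the 2×2 system: x ≈ -18.3, y ≈ 77.7 km.
Check against A (with the unrounded x, y): √(x²+y²) = 79.81 ≈ 79.83 km. ✓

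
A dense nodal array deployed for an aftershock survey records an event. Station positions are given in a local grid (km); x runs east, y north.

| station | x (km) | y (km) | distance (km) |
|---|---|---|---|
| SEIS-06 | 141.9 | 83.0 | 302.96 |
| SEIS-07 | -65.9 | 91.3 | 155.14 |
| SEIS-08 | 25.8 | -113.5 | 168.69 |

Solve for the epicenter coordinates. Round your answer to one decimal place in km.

(-130.4, -49.8)

Circle about each station: (x − 141.9)² + (y − 83.0)² = 302.96²; (x + 65.9)² + (y − 91.3)² = 155.14²; (x − 25.8)² + (y + 113.5)² = 168.69².
Subtracting the SEIS-06 equation from the SEIS-07 and SEIS-08 equations removes the quadratic terms:
-415.6 x + 16.6 y = 53370.23
-232.2 x − 393.0 y = 49851.73
Solving the 2×2 system: x ≈ -130.4, y ≈ -49.8 km.
Check against SEIS-06 (with the unrounded x, y): √((x − 141.9)²+(y − 83.0)²) = 302.96 ≈ 302.96 km. ✓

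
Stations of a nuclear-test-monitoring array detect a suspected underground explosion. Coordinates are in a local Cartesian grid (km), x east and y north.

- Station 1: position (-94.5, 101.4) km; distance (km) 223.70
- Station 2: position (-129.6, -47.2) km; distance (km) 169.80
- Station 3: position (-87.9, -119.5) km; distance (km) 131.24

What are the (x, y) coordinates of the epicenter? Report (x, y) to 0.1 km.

(37.1, -79.5)

Circle about each station: (x + 94.5)² + (y − 101.4)² = 223.70²; (x + 129.6)² + (y + 47.2)² = 169.80²; (x + 87.9)² + (y + 119.5)² = 131.24².
Subtracting pairs of circle equations eliminates x²+y² and gives linear equations (the radical axes):
-70.2 x − 297.2 y = 21021.44
13.2 x − 441.8 y = 35612.20
Solving the 2×2 system: x ≈ 37.1, y ≈ -79.5 km.
Check against Station 1 (with the unrounded x, y): √((x + 94.5)²+(y − 101.4)²) = 223.71 ≈ 223.70 km. ✓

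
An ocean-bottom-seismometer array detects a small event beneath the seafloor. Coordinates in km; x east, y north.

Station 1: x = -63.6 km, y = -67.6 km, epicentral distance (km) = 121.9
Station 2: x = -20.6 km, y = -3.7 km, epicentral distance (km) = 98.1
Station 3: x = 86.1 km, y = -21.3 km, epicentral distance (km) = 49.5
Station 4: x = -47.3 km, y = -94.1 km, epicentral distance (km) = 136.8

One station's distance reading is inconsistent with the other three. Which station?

Station 4

Solve using three stations at a time. Using Station 1, Station 2, Station 3 (subtract circle equations pairwise → linear system) gives (x, y) ≈ (58.2, -62.2).
Distances from that point to each station vs reported:
  Station 1: calculated 121.9 vs reported 121.9 → residual 0.0 km
  Station 2: calculated 98.1 vs reported 98.1 → residual 0.0 km
  Station 3: calculated 49.5 vs reported 49.5 → residual 0.0 km
  Station 4: calculated 110.2 vs reported 136.8 → residual 26.6 km
Station 1, Station 2, Station 3 are mutually consistent (residuals ≈ 0); Station 4 is off by 26.6 km.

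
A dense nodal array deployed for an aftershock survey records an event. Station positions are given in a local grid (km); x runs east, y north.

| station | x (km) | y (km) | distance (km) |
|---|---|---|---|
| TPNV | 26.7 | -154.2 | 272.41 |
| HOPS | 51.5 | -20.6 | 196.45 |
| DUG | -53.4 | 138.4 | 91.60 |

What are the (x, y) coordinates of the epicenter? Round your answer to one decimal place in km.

(-119.9, 75.4)

Circle about each station: (x − 26.7)² + (y + 154.2)² = 272.41²; (x − 51.5)² + (y + 20.6)² = 196.45²; (x + 53.4)² + (y − 138.4)² = 91.60².
Subtracting pairs of circle equations eliminates x²+y² and gives linear equations (the radical axes):
49.6 x + 267.2 y = 14200.69
-160.2 x + 585.2 y = 63332.24
Solving the 2×2 system: x ≈ -119.9, y ≈ 75.4 km.
Check against TPNV (with the unrounded x, y): √((x − 26.7)²+(y + 154.2)²) = 272.41 ≈ 272.41 km. ✓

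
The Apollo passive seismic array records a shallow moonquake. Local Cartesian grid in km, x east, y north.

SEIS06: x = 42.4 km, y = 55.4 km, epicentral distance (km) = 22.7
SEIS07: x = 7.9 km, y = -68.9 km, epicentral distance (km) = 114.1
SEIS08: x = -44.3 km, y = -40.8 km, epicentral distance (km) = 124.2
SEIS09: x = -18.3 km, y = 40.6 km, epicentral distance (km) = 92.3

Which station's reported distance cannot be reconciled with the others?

SEIS09

Solve using three stations at a time. Using SEIS06, SEIS07, SEIS08 (subtract circle equations pairwise → linear system) gives (x, y) ≈ (53.6, 35.7).
Distances from that point to each station vs reported:
  SEIS06: calculated 22.7 vs reported 22.7 → residual 0.0 km
  SEIS07: calculated 114.1 vs reported 114.1 → residual 0.0 km
  SEIS08: calculated 124.2 vs reported 124.2 → residual 0.0 km
  SEIS09: calculated 72.0 vs reported 92.3 → residual 20.3 km
SEIS06, SEIS07, SEIS08 are mutually consistent (residuals ≈ 0); SEIS09 is off by 20.3 km.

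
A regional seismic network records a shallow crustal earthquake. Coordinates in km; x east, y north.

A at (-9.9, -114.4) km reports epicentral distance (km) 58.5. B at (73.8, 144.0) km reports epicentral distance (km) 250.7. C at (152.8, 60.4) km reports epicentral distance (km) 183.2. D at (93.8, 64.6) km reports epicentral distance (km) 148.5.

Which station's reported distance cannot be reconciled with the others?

Solve using three stations at a time. Using A, C, D (subtract circle equations pairwise → linear system) gives (x, y) ≈ (16.9, -62.4).
Distances from that point to each station vs reported:
  A: calculated 58.5 vs reported 58.5 → residual 0.0 km
  B: calculated 214.1 vs reported 250.7 → residual 36.6 km
  C: calculated 183.2 vs reported 183.2 → residual 0.0 km
  D: calculated 148.5 vs reported 148.5 → residual 0.0 km
A, C, D are mutually consistent (residuals ≈ 0); B is off by 36.6 km.

B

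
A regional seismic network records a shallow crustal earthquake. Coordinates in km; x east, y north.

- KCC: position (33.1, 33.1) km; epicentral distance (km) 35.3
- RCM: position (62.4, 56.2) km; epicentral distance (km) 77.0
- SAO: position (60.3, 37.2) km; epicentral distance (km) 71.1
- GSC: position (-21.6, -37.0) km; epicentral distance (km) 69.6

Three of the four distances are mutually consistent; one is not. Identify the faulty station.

Solve using three stations at a time. Using RCM, SAO, GSC (subtract circle equations pairwise → linear system) gives (x, y) ≈ (-10.5, 31.6).
Distances from that point to each station vs reported:
  KCC: calculated 43.6 vs reported 35.3 → residual 8.3 km
  RCM: calculated 76.9 vs reported 77.0 → residual 0.1 km
  SAO: calculated 71.0 vs reported 71.1 → residual 0.1 km
  GSC: calculated 69.5 vs reported 69.6 → residual 0.1 km
RCM, SAO, GSC are mutually consistent (residuals ≈ 0); KCC is off by 8.3 km.

KCC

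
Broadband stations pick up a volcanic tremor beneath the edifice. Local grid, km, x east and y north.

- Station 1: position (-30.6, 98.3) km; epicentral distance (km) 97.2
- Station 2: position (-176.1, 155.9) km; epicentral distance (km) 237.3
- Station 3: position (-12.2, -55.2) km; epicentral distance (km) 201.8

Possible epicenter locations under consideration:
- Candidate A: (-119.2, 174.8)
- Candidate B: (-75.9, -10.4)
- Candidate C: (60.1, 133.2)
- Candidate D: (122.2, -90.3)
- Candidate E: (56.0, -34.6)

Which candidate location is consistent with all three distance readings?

Candidate C

For each candidate, compare |candidate − station| to the reported distance:
Candidate A: residuals Station 1 19.9, Station 2 177.3, Station 3 51.9 → max 177.3 km
Candidate B: residuals Station 1 20.6, Station 2 43.1, Station 3 123.9 → max 123.9 km
Candidate C: residuals Station 1 0.0, Station 2 0.0, Station 3 0.0 → max 0.0 km
Candidate D: residuals Station 1 145.5, Station 2 149.5, Station 3 62.9 → max 149.5 km
Candidate E: residuals Station 1 61.4, Station 2 63.0, Station 3 130.6 → max 130.6 km
Only Candidate C has all residuals ≈ 0.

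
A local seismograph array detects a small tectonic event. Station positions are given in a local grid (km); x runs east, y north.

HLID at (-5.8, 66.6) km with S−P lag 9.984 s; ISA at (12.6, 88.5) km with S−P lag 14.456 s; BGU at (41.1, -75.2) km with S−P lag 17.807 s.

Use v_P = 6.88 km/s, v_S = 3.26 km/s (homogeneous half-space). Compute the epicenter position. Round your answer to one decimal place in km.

x ≈ -29.6 km, y ≈ 9.5 km

Distance from S−P lag: d = Δt · v_P v_S / (v_P − v_S) = Δt · (6.88·3.26)/(6.88−3.26) ≈ 6.1958·Δt.
So d_HLID = 61.86, d_ISA = 89.57, d_BGU = 110.33 km.
Circle about each station: (x + 5.8)² + (y − 66.6)² = 61.86²; (x − 12.6)² + (y − 88.5)² = 89.57²; (x − 41.1)² + (y + 75.2)² = 110.33².
Subtracting pairs of circle equations eliminates x²+y² and gives linear equations (the radical axes):
36.8 x + 43.8 y = -674.32
93.8 x − 283.6 y = -5471.00
Solving the 2×2 system: x ≈ -29.6, y ≈ 9.5 km.
Check against HLID (with the unrounded x, y): √((x + 5.8)²+(y − 66.6)²) = 61.88 ≈ 61.86 km. ✓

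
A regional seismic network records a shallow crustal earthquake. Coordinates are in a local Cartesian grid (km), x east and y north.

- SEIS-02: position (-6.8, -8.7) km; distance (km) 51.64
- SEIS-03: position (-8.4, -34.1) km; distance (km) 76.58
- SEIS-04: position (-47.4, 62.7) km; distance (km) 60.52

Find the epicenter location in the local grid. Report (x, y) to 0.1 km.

Circle about each station: (x + 6.8)² + (y + 8.7)² = 51.64²; (x + 8.4)² + (y + 34.1)² = 76.58²; (x + 47.4)² + (y − 62.7)² = 60.52².
Subtracting the SEIS-02 equation from the SEIS-03 and SEIS-04 equations removes the quadratic terms:
-3.2 x − 50.8 y = -2086.37
-81.2 x + 142.8 y = 5060.14
Solving the 2×2 system: x ≈ 8.9, y ≈ 40.5 km.
Check against SEIS-02 (with the unrounded x, y): √((x + 6.8)²+(y + 8.7)²) = 51.66 ≈ 51.64 km. ✓

x ≈ 8.9 km, y ≈ 40.5 km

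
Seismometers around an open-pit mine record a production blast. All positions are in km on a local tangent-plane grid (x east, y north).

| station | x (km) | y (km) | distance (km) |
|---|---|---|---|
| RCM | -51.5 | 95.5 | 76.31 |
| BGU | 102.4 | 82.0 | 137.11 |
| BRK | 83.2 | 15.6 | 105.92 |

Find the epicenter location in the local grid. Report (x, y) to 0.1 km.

(-22.3, 25.0)

Circle about each station: (x + 51.5)² + (y − 95.5)² = 76.31²; (x − 102.4)² + (y − 82.0)² = 137.11²; (x − 83.2)² + (y − 15.6)² = 105.92².
Subtracting the RCM equation from the BGU and BRK equations removes the quadratic terms:
307.8 x − 27.0 y = -7538.68
269.4 x − 159.8 y = -10002.73
Solving the 2×2 system: x ≈ -22.3, y ≈ 25.0 km.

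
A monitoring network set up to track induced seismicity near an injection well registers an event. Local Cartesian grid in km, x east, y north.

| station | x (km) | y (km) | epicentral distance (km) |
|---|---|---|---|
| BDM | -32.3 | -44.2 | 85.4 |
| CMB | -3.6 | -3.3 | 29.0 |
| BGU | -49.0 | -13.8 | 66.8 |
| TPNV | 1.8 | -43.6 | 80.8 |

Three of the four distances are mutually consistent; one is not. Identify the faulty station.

Solve using three stations at a time. Using BDM, BGU, TPNV (subtract circle equations pairwise → linear system) gives (x, y) ≈ (-5.5, 36.9).
Distances from that point to each station vs reported:
  BDM: calculated 85.4 vs reported 85.4 → residual 0.0 km
  CMB: calculated 40.2 vs reported 29.0 → residual 11.2 km
  BGU: calculated 66.8 vs reported 66.8 → residual 0.0 km
  TPNV: calculated 80.8 vs reported 80.8 → residual 0.0 km
BDM, BGU, TPNV are mutually consistent (residuals ≈ 0); CMB is off by 11.2 km.

CMB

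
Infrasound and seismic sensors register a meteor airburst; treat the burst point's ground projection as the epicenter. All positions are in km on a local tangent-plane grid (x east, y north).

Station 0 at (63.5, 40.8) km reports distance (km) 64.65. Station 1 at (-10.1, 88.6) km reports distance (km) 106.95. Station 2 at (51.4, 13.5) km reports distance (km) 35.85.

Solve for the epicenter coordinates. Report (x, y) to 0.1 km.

x ≈ 26.2 km, y ≈ -12.0 km

Circle about each station: (x − 63.5)² + (y − 40.8)² = 64.65²; (x + 10.1)² + (y − 88.6)² = 106.95²; (x − 51.4)² + (y − 13.5)² = 35.85².
Subtracting pairs of circle equations eliminates x²+y² and gives linear equations (the radical axes):
-147.2 x + 95.6 y = -5003.60
-24.2 x − 54.6 y = 21.72
Solving the 2×2 system: x ≈ 26.2, y ≈ -12.0 km.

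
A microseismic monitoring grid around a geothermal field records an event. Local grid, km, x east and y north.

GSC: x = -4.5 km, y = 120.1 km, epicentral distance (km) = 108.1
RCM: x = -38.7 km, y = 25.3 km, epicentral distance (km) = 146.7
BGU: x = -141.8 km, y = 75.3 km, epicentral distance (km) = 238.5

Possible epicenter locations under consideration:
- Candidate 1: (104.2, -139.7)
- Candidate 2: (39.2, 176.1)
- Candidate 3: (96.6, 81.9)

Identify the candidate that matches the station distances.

For each candidate, compare |candidate − station| to the reported distance:
Candidate 1: residuals GSC 173.5, RCM 71.6, BGU 88.2 → max 173.5 km
Candidate 2: residuals GSC 37.1, RCM 23.0, BGU 31.3 → max 37.1 km
Candidate 3: residuals GSC 0.0, RCM 0.0, BGU 0.0 → max 0.0 km
Only Candidate 3 has all residuals ≈ 0.

Candidate 3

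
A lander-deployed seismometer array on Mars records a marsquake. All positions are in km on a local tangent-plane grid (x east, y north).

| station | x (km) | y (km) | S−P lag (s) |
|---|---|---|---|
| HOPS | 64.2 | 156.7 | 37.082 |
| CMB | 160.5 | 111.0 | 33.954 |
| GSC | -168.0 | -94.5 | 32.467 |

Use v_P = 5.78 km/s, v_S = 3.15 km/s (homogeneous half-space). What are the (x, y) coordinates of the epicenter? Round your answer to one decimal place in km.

Distance from S−P lag: d = Δt · v_P v_S / (v_P − v_S) = Δt · (5.78·3.15)/(5.78−3.15) ≈ 6.9228·Δt.
So d_HOPS = 256.71, d_CMB = 235.06, d_GSC = 224.76 km.
Circle about each station: (x − 64.2)² + (y − 156.7)² = 256.71²; (x − 160.5)² + (y − 111.0)² = 235.06²; (x + 168.0)² + (y + 94.5)² = 224.76².
Subtracting the HOPS equation from the CMB and GSC equations removes the quadratic terms:
192.6 x − 91.4 y = 20051.54
-464.4 x − 502.4 y = 23860.69
Solving the 2×2 system: x ≈ 56.7, y ≈ -99.9 km.
Check against HOPS (with the unrounded x, y): √((x − 64.2)²+(y − 156.7)²) = 256.71 ≈ 256.71 km. ✓

(56.7, -99.9)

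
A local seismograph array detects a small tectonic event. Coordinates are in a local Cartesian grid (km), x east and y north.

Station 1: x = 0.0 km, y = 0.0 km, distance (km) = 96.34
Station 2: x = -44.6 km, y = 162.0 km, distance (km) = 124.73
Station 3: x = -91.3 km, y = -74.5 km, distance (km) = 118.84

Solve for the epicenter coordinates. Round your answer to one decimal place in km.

Circle about each station: x² + y² = 96.34²; (x + 44.6)² + (y − 162.0)² = 124.73²; (x + 91.3)² + (y + 74.5)² = 118.84².
Subtracting the Station 1 equation from the Station 2 and Station 3 equations removes the quadratic terms:
-89.2 x + 324.0 y = 21956.98
-182.6 x − 149.0 y = 9044.39
Solving the 2×2 system: x ≈ -85.6, y ≈ 44.2 km.

-85.6 km east, 44.2 km north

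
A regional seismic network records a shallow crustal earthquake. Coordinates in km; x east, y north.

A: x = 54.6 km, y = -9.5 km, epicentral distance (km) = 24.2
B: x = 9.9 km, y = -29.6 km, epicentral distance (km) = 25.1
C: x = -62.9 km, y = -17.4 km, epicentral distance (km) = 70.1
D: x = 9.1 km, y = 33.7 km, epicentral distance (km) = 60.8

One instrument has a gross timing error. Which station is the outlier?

Solve using three stations at a time. Using A, B, D (subtract circle equations pairwise → linear system) gives (x, y) ≈ (33.8, -21.9).
Distances from that point to each station vs reported:
  A: calculated 24.2 vs reported 24.2 → residual 0.0 km
  B: calculated 25.1 vs reported 25.1 → residual 0.0 km
  C: calculated 96.8 vs reported 70.1 → residual 26.7 km
  D: calculated 60.8 vs reported 60.8 → residual 0.0 km
A, B, D are mutually consistent (residuals ≈ 0); C is off by 26.7 km.

C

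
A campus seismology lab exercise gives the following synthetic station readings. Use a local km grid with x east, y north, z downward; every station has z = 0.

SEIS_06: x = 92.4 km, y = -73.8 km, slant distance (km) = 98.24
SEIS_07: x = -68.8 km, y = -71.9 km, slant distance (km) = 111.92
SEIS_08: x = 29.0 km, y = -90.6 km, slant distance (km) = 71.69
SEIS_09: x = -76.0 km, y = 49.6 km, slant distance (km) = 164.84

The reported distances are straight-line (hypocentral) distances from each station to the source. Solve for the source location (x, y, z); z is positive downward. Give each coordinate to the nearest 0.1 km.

(20.8, -65.9, 66.8)

Each station gives a sphere (x−x_i)² + (y−y_i)² + z² = d_i² (stations at z=0).
Subtracting the SEIS_06 sphere from SEIS_07 and SEIS_08: z² cancels, leaving linear equations in x and y:
-322.4 x + 3.8 y = -6956.14
-126.8 x − 33.6 y = -423.20
Solving: x ≈ 20.799, y ≈ -65.898 km (keep extra digits for the depth step; rounded: 20.8, -65.9).
Then from the SEIS_06 sphere: z² = 98.24² − (x − 92.4)² − (y + 73.8)² with x = 20.799, y = -65.898, so z ≈ 66.798 ≈ 66.8 km.
Check against SEIS_09 (with the unrounded solution): distance 164.84 ≈ 164.84 km. ✓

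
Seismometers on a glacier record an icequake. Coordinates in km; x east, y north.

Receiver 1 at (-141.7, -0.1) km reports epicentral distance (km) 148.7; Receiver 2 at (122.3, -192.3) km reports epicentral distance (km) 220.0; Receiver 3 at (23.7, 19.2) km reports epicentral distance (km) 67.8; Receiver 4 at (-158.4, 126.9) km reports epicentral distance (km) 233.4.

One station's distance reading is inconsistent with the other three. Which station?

Solve using three stations at a time. Using Receiver 1, Receiver 3, Receiver 4 (subtract circle equations pairwise → linear system) gives (x, y) ≈ (0.2, -44.3).
Distances from that point to each station vs reported:
  Receiver 1: calculated 148.6 vs reported 148.7 → residual 0.1 km
  Receiver 2: calculated 191.9 vs reported 220.0 → residual 28.1 km
  Receiver 3: calculated 67.7 vs reported 67.8 → residual 0.1 km
  Receiver 4: calculated 233.4 vs reported 233.4 → residual 0.0 km
Receiver 1, Receiver 3, Receiver 4 are mutually consistent (residuals ≈ 0); Receiver 2 is off by 28.1 km.

Receiver 2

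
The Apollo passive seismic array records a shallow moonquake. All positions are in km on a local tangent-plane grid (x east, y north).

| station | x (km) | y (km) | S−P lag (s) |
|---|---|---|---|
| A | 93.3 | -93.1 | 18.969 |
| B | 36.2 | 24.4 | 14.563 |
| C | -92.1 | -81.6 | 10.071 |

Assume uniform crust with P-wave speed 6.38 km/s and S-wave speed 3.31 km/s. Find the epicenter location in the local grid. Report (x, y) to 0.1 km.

Distance from S−P lag: d = Δt · v_P v_S / (v_P − v_S) = Δt · (6.38·3.31)/(6.38−3.31) ≈ 6.8788·Δt.
So d_A = 130.48, d_B = 100.18, d_C = 69.28 km.
Circle about each station: (x − 93.3)² + (y + 93.1)² = 130.48²; (x − 36.2)² + (y − 24.4)² = 100.18²; (x + 92.1)² + (y + 81.6)² = 69.28².
Subtracting the A equation from the B and C equations removes the quadratic terms:
-114.2 x + 235.0 y = -8477.70
-370.8 x + 23.0 y = 9993.78
Solving the 2×2 system: x ≈ -30.1, y ≈ -50.7 km.

x ≈ -30.1 km, y ≈ -50.7 km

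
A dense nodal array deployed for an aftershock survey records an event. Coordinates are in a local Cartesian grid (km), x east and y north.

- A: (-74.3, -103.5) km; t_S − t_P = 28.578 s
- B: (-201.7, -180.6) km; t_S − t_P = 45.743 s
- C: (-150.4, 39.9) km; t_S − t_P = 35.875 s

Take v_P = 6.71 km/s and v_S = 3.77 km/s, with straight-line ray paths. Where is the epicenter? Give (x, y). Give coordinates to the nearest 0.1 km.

Distance from S−P lag: d = Δt · v_P v_S / (v_P − v_S) = Δt · (6.71·3.77)/(6.71−3.77) ≈ 8.6043·Δt.
So d_A = 245.89, d_B = 393.59, d_C = 308.68 km.
Circle about each station: (x + 74.3)² + (y + 103.5)² = 245.89²; (x + 201.7)² + (y + 180.6)² = 393.59²; (x + 150.4)² + (y − 39.9)² = 308.68².
Subtracting pairs of circle equations eliminates x²+y² and gives linear equations (the radical axes):
-254.8 x − 154.2 y = -37384.69
-152.2 x + 286.8 y = -26842.02
Solving the 2×2 system: x ≈ 153.9, y ≈ -11.9 km.
Check against A (with the unrounded x, y): √((x + 74.3)²+(y + 103.5)²) = 245.92 ≈ 245.89 km. ✓

(153.9, -11.9)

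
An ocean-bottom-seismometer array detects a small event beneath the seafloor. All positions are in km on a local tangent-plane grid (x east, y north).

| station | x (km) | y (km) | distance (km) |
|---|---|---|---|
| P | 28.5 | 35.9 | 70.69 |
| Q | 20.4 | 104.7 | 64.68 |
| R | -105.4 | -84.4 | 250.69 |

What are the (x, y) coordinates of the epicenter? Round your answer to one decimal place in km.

x ≈ 81.3 km, y ≈ 82.9 km

Circle about each station: (x − 28.5)² + (y − 35.9)² = 70.69²; (x − 20.4)² + (y − 104.7)² = 64.68²; (x + 105.4)² + (y + 84.4)² = 250.69².
Subtracting the P equation from the Q and R equations removes the quadratic terms:
-16.2 x + 137.6 y = 10090.76
-267.8 x − 240.6 y = -41716.94
Solving the 2×2 system: x ≈ 81.3, y ≈ 82.9 km.
Check against P (with the unrounded x, y): √((x − 28.5)²+(y − 35.9)²) = 70.69 ≈ 70.69 km. ✓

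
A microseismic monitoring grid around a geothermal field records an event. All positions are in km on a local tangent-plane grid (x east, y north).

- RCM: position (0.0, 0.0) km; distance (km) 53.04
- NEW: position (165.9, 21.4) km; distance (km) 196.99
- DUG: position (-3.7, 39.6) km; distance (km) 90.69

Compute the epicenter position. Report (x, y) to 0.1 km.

Circle about each station: x² + y² = 53.04²; (x − 165.9)² + (y − 21.4)² = 196.99²; (x + 3.7)² + (y − 39.6)² = 90.69².
Subtracting the RCM equation from the NEW and DUG equations removes the quadratic terms:
331.8 x + 42.8 y = -8011.05
-7.4 x + 79.2 y = -3829.58
Solving the 2×2 system: x ≈ -17.7, y ≈ -50.0 km.

(-17.7, -50.0)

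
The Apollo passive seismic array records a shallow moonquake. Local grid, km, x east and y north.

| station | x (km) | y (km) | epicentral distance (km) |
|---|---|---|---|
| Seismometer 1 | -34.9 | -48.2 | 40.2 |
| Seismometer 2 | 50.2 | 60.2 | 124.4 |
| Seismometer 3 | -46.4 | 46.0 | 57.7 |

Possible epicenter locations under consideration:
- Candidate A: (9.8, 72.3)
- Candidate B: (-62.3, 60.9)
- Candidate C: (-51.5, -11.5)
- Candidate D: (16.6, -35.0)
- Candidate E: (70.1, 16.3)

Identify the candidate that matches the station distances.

Candidate C

For each candidate, compare |candidate − station| to the reported distance:
Candidate A: residuals Seismometer 1 88.3, Seismometer 2 82.2, Seismometer 3 4.3 → max 88.3 km
Candidate B: residuals Seismometer 1 72.3, Seismometer 2 11.9, Seismometer 3 35.9 → max 72.3 km
Candidate C: residuals Seismometer 1 0.1, Seismometer 2 0.0, Seismometer 3 0.0 → max 0.1 km
Candidate D: residuals Seismometer 1 13.0, Seismometer 2 23.4, Seismometer 3 44.9 → max 44.9 km
Candidate E: residuals Seismometer 1 83.0, Seismometer 2 76.2, Seismometer 3 62.5 → max 83.0 km
Only Candidate C has all residuals ≈ 0.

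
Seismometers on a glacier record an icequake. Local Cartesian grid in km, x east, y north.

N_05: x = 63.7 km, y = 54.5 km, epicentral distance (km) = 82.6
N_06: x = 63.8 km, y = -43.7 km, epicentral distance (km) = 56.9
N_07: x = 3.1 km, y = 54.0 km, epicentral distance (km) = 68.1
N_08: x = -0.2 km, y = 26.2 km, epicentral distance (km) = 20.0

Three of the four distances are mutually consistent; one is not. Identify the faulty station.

Solve using three stations at a time. Using N_05, N_06, N_07 (subtract circle equations pairwise → linear system) gives (x, y) ≈ (15.9, -12.9).
Distances from that point to each station vs reported:
  N_05: calculated 82.6 vs reported 82.6 → residual 0.0 km
  N_06: calculated 56.9 vs reported 56.9 → residual 0.0 km
  N_07: calculated 68.1 vs reported 68.1 → residual 0.0 km
  N_08: calculated 42.3 vs reported 20.0 → residual 22.3 km
N_05, N_06, N_07 are mutually consistent (residuals ≈ 0); N_08 is off by 22.3 km.

N_08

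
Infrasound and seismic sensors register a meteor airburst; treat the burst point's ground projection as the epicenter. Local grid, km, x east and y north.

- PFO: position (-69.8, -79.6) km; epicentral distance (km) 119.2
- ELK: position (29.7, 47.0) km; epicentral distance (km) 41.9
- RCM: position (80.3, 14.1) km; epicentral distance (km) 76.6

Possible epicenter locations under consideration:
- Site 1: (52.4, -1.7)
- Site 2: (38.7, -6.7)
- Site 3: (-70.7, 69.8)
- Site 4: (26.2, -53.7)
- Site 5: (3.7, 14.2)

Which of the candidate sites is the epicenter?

Site 5

For each candidate, compare |candidate − station| to the reported distance:
Site 1: residuals PFO 25.7, ELK 11.8, RCM 44.5 → max 44.5 km
Site 2: residuals PFO 11.5, ELK 12.5, RCM 30.1 → max 30.1 km
Site 3: residuals PFO 30.2, ELK 61.1, RCM 84.3 → max 84.3 km
Site 4: residuals PFO 19.8, ELK 58.9, RCM 10.1 → max 58.9 km
Site 5: residuals PFO 0.0, ELK 0.0, RCM 0.0 → max 0.0 km
Only Site 5 has all residuals ≈ 0.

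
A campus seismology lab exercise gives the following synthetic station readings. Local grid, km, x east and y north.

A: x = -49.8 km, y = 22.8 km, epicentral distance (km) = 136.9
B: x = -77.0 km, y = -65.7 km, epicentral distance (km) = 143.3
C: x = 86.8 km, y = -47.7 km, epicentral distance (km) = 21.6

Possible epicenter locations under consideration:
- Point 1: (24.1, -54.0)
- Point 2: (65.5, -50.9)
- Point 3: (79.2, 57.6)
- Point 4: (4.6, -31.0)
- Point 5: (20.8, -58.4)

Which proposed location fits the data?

Point 2

For each candidate, compare |candidate − station| to the reported distance:
Point 1: residuals A 30.3, B 41.5, C 41.4 → max 41.5 km
Point 2: residuals A 0.1, B 0.0, C 0.1 → max 0.1 km
Point 3: residuals A 3.3, B 55.7, C 84.0 → max 84.0 km
Point 4: residuals A 60.4, B 54.6, C 62.3 → max 62.3 km
Point 5: residuals A 29.3, B 45.2, C 45.3 → max 45.3 km
Only Point 2 has all residuals ≈ 0.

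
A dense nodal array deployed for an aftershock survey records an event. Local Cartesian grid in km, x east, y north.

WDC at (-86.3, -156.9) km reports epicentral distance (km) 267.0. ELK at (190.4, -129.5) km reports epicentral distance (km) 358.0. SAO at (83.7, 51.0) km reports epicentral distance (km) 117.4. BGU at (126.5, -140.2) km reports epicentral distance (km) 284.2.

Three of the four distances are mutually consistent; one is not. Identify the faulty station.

ELK

Solve using three stations at a time. Using WDC, SAO, BGU (subtract circle equations pairwise → linear system) gives (x, y) ≈ (-21.9, 102.2).
Distances from that point to each station vs reported:
  WDC: calculated 267.0 vs reported 267.0 → residual 0.0 km
  ELK: calculated 314.2 vs reported 358.0 → residual 43.8 km
  SAO: calculated 117.3 vs reported 117.4 → residual 0.1 km
  BGU: calculated 284.2 vs reported 284.2 → residual 0.0 km
WDC, SAO, BGU are mutually consistent (residuals ≈ 0); ELK is off by 43.8 km.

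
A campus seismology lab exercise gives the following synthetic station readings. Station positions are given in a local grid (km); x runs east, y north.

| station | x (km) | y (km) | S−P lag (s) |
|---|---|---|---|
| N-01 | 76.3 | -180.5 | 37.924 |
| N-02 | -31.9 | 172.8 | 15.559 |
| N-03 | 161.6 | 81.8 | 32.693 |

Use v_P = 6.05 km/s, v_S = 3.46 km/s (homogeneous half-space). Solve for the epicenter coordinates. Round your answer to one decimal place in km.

(-102.3, 68.6)

Distance from S−P lag: d = Δt · v_P v_S / (v_P − v_S) = Δt · (6.05·3.46)/(6.05−3.46) ≈ 8.0822·Δt.
So d_N-01 = 306.51, d_N-02 = 125.75, d_N-03 = 264.23 km.
Circle about each station: (x − 76.3)² + (y + 180.5)² = 306.51²; (x + 31.9)² + (y − 172.8)² = 125.75²; (x − 161.6)² + (y − 81.8)² = 264.23².
Subtracting the N-01 equation from the N-02 and N-03 equations removes the quadratic terms:
-216.4 x + 706.6 y = 70610.83
170.6 x + 524.6 y = 18534.75
Solving the 2×2 system: x ≈ -102.3, y ≈ 68.6 km.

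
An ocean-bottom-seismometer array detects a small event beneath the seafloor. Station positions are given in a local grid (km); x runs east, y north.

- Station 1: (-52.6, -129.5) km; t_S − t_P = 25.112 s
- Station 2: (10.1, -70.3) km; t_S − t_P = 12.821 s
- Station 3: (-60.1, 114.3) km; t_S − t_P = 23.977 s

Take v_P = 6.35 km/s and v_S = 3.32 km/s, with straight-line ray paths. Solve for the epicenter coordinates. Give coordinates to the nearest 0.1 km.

x ≈ 62.9 km, y ≈ 1.6 km

Distance from S−P lag: d = Δt · v_P v_S / (v_P − v_S) = Δt · (6.35·3.32)/(6.35−3.32) ≈ 6.9578·Δt.
So d_Station 1 = 174.72, d_Station 2 = 89.21, d_Station 3 = 166.83 km.
Circle about each station: (x + 52.6)² + (y + 129.5)² = 174.72²; (x − 10.1)² + (y + 70.3)² = 89.21²; (x + 60.1)² + (y − 114.3)² = 166.83².
Subtracting the Station 1 equation from the Station 2 and Station 3 equations removes the quadratic terms:
125.4 x + 118.4 y = 8075.74
-15.0 x + 487.6 y = -165.68
Solving the 2×2 system: x ≈ 62.9, y ≈ 1.6 km.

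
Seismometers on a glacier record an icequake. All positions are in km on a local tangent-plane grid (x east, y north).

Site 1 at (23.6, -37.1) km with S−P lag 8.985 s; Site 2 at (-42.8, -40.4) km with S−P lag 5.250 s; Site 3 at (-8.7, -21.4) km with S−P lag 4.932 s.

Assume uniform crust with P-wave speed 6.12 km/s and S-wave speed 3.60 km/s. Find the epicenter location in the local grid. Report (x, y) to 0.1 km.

x ≈ -42.4 km, y ≈ 5.5 km

Distance from S−P lag: d = Δt · v_P v_S / (v_P − v_S) = Δt · (6.12·3.60)/(6.12−3.60) ≈ 8.7429·Δt.
So d_Site 1 = 78.55, d_Site 2 = 45.90, d_Site 3 = 43.12 km.
Circle about each station: (x − 23.6)² + (y + 37.1)² = 78.55²; (x + 42.8)² + (y + 40.4)² = 45.90²; (x + 8.7)² + (y + 21.4)² = 43.12².
Subtracting the Site 1 equation from the Site 2 and Site 3 equations removes the quadratic terms:
-132.8 x − 6.6 y = 5593.92
-64.6 x + 31.4 y = 2911.05
Solving the 2×2 system: x ≈ -42.4, y ≈ 5.5 km.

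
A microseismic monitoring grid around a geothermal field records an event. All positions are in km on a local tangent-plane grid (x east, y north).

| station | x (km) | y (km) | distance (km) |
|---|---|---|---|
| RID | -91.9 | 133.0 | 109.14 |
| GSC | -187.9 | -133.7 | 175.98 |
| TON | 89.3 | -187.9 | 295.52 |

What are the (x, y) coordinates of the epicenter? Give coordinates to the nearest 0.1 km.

(-114.4, 26.2)

Circle about each station: (x + 91.9)² + (y − 133.0)² = 109.14²; (x + 187.9)² + (y + 133.7)² = 175.98²; (x − 89.3)² + (y + 187.9)² = 295.52².
Subtracting pairs of circle equations eliminates x²+y² and gives linear equations (the radical axes):
-192.0 x − 533.4 y = 7990.07
362.4 x − 641.8 y = -58274.24
Solving the 2×2 system: x ≈ -114.4, y ≈ 26.2 km.
Check against RID (with the unrounded x, y): √((x + 91.9)²+(y − 133.0)²) = 109.14 ≈ 109.14 km. ✓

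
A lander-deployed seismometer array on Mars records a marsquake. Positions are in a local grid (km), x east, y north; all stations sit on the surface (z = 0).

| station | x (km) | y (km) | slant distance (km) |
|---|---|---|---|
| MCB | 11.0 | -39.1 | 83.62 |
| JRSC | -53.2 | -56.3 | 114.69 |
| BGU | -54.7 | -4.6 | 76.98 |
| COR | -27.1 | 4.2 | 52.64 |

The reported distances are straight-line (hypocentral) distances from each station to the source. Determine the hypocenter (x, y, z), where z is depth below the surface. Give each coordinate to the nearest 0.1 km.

Each station gives a sphere (x−x_i)² + (y−y_i)² + z² = d_i² (stations at z=0).
Subtracting the MCB sphere from JRSC and BGU: z² cancels, leaving linear equations in x and y:
-128.4 x − 34.4 y = -1811.37
-131.4 x + 69.0 y = 2429.82
Solving: x ≈ 3.094, y ≈ 41.107 km (keep extra digits for the depth step; rounded: 3.1, 41.1).
Then from the MCB sphere: z² = 83.62² − (x − 11.0)² − (y + 39.1)² with x = 3.094, y = 41.107, so z ≈ 22.285 ≈ 22.3 km.
Check against COR (with the unrounded solution): distance 52.63 ≈ 52.64 km. ✓

(3.1, 41.1, 22.3)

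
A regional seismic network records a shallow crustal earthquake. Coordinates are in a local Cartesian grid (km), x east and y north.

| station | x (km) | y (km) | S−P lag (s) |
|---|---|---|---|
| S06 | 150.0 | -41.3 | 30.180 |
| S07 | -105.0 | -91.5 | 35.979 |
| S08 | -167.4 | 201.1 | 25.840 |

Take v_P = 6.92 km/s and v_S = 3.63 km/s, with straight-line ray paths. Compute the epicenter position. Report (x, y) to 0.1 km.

23.5 km east, 151.3 km north

Distance from S−P lag: d = Δt · v_P v_S / (v_P − v_S) = Δt · (6.92·3.63)/(6.92−3.63) ≈ 7.6351·Δt.
So d_S06 = 230.43, d_S07 = 274.70, d_S08 = 197.29 km.
Circle about each station: (x − 150.0)² + (y + 41.3)² = 230.43²; (x + 105.0)² + (y + 91.5)² = 274.70²; (x + 167.4)² + (y − 201.1)² = 197.29².
Subtracting the S06 equation from the S07 and S08 equations removes the quadratic terms:
-510.0 x − 100.4 y = -27170.55
-634.8 x + 484.8 y = 58432.92
Solving the 2×2 system: x ≈ 23.5, y ≈ 151.3 km.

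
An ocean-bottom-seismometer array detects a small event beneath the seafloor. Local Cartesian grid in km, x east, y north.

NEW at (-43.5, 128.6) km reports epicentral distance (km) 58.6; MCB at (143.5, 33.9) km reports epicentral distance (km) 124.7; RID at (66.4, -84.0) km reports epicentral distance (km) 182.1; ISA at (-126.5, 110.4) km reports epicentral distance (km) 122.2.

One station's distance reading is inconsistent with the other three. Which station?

MCB

Solve using three stations at a time. Using NEW, RID, ISA (subtract circle equations pairwise → linear system) gives (x, y) ≈ (-7.6, 82.4).
Distances from that point to each station vs reported:
  NEW: calculated 58.5 vs reported 58.6 → residual 0.1 km
  MCB: calculated 158.7 vs reported 124.7 → residual 34.0 km
  RID: calculated 182.1 vs reported 182.1 → residual 0.0 km
  ISA: calculated 122.2 vs reported 122.2 → residual 0.0 km
NEW, RID, ISA are mutually consistent (residuals ≈ 0); MCB is off by 34.0 km.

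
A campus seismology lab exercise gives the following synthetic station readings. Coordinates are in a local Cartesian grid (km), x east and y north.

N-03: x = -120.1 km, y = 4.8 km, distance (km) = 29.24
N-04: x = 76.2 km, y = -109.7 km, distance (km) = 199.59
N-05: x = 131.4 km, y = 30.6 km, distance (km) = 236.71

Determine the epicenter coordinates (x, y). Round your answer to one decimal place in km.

Circle about each station: (x + 120.1)² + (y − 4.8)² = 29.24²; (x − 76.2)² + (y + 109.7)² = 199.59²; (x − 131.4)² + (y − 30.6)² = 236.71².
Subtracting pairs of circle equations eliminates x²+y² and gives linear equations (the radical axes):
392.6 x − 229.0 y = -35587.71
503.0 x + 51.6 y = -51421.38
Solving the 2×2 system: x ≈ -100.5, y ≈ -16.9 km.
Check against N-03 (with the unrounded x, y): √((x + 120.1)²+(y − 4.8)²) = 29.23 ≈ 29.24 km. ✓

-100.5 km east, -16.9 km north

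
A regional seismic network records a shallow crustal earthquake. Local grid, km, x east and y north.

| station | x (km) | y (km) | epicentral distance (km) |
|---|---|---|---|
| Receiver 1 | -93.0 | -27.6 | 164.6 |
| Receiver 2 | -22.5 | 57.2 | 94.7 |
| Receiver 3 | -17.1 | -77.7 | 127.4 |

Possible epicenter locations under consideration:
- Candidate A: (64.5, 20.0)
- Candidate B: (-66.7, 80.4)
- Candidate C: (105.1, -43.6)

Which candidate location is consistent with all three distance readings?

For each candidate, compare |candidate − station| to the reported distance:
Candidate A: residuals Receiver 1 0.1, Receiver 2 0.1, Receiver 3 0.1 → max 0.1 km
Candidate B: residuals Receiver 1 53.4, Receiver 2 44.8, Receiver 3 38.3 → max 53.4 km
Candidate C: residuals Receiver 1 34.1, Receiver 2 67.9, Receiver 3 0.5 → max 67.9 km
Only Candidate A has all residuals ≈ 0.

Candidate A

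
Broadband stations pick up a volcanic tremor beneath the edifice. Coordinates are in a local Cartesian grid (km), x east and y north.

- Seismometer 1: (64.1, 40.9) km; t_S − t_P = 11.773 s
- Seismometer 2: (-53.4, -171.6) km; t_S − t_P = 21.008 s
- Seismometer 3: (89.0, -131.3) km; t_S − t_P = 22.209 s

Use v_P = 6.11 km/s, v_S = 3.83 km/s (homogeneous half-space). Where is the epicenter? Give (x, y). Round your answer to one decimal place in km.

Distance from S−P lag: d = Δt · v_P v_S / (v_P − v_S) = Δt · (6.11·3.83)/(6.11−3.83) ≈ 10.2637·Δt.
So d_Seismometer 1 = 120.83, d_Seismometer 2 = 215.62, d_Seismometer 3 = 227.95 km.
Circle about each station: (x − 64.1)² + (y − 40.9)² = 120.83²; (x + 53.4)² + (y + 171.6)² = 215.62²; (x − 89.0)² + (y + 131.3)² = 227.95².
Subtracting the Seismometer 1 equation from the Seismometer 2 and Seismometer 3 equations removes the quadratic terms:
-235.0 x − 425.0 y = -5375.60
49.8 x − 344.4 y = -17982.24
Solving the 2×2 system: x ≈ -56.7, y ≈ 44.0 km.

(-56.7, 44.0)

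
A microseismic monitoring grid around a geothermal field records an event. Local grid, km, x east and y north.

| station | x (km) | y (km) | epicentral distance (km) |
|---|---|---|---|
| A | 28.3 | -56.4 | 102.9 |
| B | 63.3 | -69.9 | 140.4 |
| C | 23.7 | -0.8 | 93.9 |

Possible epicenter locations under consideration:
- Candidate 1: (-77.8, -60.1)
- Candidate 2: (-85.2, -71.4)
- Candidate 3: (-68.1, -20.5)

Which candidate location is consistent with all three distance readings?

For each candidate, compare |candidate − station| to the reported distance:
Candidate 1: residuals A 3.3, B 1.0, C 23.7 → max 23.7 km
Candidate 2: residuals A 11.6, B 8.1, C 35.9 → max 35.9 km
Candidate 3: residuals A 0.0, B 0.0, C 0.0 → max 0.0 km
Only Candidate 3 has all residuals ≈ 0.

Candidate 3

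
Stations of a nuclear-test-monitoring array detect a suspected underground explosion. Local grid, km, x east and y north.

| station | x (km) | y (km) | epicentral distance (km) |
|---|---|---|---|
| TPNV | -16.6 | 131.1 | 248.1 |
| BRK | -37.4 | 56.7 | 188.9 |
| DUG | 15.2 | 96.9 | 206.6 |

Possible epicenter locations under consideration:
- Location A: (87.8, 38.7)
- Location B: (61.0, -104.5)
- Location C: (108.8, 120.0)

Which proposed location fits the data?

For each candidate, compare |candidate − station| to the reported distance:
Location A: residuals TPNV 108.7, BRK 62.4, DUG 113.6 → max 113.6 km
Location B: residuals TPNV 0.0, BRK 0.0, DUG 0.1 → max 0.1 km
Location C: residuals TPNV 122.2, BRK 29.6, DUG 110.2 → max 122.2 km
Only Location B has all residuals ≈ 0.

Location B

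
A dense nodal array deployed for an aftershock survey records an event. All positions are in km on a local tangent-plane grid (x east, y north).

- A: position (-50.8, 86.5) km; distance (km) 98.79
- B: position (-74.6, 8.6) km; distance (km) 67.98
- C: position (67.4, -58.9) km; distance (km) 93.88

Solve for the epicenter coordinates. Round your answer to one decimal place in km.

(-7.5, -2.3)

Circle about each station: (x + 50.8)² + (y − 86.5)² = 98.79²; (x + 74.6)² + (y − 8.6)² = 67.98²; (x − 67.4)² + (y + 58.9)² = 93.88².
Subtracting the A equation from the B and C equations removes the quadratic terms:
-47.6 x − 155.8 y = 714.41
236.4 x − 290.8 y = -1104.91
Solving the 2×2 system: x ≈ -7.5, y ≈ -2.3 km.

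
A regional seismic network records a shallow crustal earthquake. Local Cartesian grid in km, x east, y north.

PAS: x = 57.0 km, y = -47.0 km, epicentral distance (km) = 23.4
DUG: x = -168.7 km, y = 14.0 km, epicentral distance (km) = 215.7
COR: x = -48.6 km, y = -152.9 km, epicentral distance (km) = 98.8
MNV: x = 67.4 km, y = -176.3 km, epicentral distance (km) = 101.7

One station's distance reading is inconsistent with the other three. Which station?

Solve using three stations at a time. Using DUG, COR, MNV (subtract circle equations pairwise → linear system) gives (x, y) ≈ (23.0, -84.9).
Distances from that point to each station vs reported:
  PAS: calculated 50.9 vs reported 23.4 → residual 27.5 km
  DUG: calculated 215.7 vs reported 215.7 → residual 0.0 km
  COR: calculated 98.7 vs reported 98.8 → residual 0.1 km
  MNV: calculated 101.6 vs reported 101.7 → residual 0.1 km
DUG, COR, MNV are mutually consistent (residuals ≈ 0); PAS is off by 27.5 km.

PAS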